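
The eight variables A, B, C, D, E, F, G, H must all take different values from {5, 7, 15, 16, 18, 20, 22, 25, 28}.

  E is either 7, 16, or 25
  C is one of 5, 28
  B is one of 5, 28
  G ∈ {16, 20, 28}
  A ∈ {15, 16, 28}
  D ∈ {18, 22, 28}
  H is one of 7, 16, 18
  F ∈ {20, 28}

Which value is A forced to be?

The 2 variables B and C are confined to {5, 28}, which locks those values in; drop them from A, D, F, G.
F's domain is down to {20}, so F = 20. So G can't be 20.
G must be 16 (only option left). Eliminate 16 elsewhere: A, E, H.
So A = 15.

15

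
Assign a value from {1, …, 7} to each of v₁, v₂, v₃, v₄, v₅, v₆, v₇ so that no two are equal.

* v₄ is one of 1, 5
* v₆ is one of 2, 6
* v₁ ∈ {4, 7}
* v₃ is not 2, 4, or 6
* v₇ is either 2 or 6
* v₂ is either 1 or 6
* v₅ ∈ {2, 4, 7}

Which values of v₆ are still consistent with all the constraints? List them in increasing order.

2, 6

The 7 variables draw from only 7 values {1, 2, 3, 4, 5, 6, 7}, so each is used; only v₃ can be 3, hence v₃ = 3.
The 6 still-open variables draw from only 6 values {1, 2, 4, 5, 6, 7}, so each is used; only v₄ can be 5, hence v₄ = 5.
Among the 5 still-open variables, 1 fits only v₂ (and all 5 values in {1, 2, 4, 6, 7} must be used), so v₂ = 1.
v₆ and v₇ between them cover only {2, 6} — a naked pair. Remove those values from v₅.
No further eliminations apply; v₆ can still be any of 2, 6.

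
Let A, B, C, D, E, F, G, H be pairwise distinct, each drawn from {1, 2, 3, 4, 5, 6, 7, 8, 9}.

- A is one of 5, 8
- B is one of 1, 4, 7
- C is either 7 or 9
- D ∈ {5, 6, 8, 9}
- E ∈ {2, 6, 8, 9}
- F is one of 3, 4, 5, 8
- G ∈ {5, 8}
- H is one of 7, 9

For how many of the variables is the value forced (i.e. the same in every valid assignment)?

2

A and G share exactly the 2 values {5, 8}; by pigeonhole those values go to them, so strike 5, 8 from D, E, F.
The 2 variables C and H are confined to {7, 9}, which locks those values in; drop them from B, D, E.
D has just one choice, so D = 6. So E can't be 6.
E has just one choice, so E = 2.
Determined: D=6, E=2. The other variables each still have more than one consistent value. That makes 2.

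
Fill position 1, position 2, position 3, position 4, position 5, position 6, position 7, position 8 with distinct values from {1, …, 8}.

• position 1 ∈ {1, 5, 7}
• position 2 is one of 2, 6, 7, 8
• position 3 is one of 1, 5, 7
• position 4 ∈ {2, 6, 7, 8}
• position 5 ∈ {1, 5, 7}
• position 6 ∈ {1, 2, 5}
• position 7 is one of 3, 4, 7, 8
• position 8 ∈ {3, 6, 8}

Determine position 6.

The 8 variables draw from only 8 values {1, 2, 3, 4, 5, 6, 7, 8}, so each is used; only position 7 can be 4, hence position 7 = 4.
The 7 still-open variables together cover exactly {1, 2, 3, 5, 6, 7, 8} — 7 values for 7 variables — and 3 appears only in position 8's list, so position 8 = 3.
The 3 variables position 1, position 3, position 5 are confined to {1, 5, 7}, which locks those values in; drop them from position 2, position 4, position 6.
So position 6 = 2.

2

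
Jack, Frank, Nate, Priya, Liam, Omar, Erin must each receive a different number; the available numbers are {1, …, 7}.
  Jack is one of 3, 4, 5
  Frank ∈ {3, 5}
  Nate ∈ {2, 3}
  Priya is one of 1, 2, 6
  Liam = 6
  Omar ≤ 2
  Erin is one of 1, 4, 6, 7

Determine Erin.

Liam must be 6 (only option left). Eliminate 6 elsewhere: Priya, Erin.
Among the 6 still-open variables, 7 fits only Erin (and all 6 values in {1, 2, 3, 4, 5, 7} must be used), so Erin = 7.

7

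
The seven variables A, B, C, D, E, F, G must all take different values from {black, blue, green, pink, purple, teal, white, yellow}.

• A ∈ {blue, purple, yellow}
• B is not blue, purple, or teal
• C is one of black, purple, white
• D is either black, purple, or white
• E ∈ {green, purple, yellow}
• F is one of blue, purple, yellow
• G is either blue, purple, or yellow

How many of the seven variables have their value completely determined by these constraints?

2

Among the 7 variables, pink fits only B (and all 7 values in {black, blue, green, pink, purple, white, yellow} must be used), so B = pink.
The 6 still-open variables draw from only 6 values {black, blue, green, purple, white, yellow}, so each is used; only E can be green, hence E = green.
A, F, G share exactly the 3 values {blue, purple, yellow}; by pigeonhole those values go to them, so strike blue, purple, yellow from C, D.
Determined: B=pink, E=green. The other variables each still have more than one consistent value. That makes 2.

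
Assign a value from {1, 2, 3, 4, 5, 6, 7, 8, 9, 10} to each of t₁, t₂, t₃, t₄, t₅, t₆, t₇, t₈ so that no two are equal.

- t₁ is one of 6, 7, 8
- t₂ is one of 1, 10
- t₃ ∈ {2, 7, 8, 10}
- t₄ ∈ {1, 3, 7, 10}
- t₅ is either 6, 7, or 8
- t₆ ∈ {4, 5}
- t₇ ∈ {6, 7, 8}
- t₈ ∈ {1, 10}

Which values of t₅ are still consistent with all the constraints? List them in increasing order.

t₂ and t₈ share exactly the 2 values {1, 10}; by pigeonhole those values go to them, so strike 1, 10 from t₃, t₄.
t₁, t₅, t₇ share exactly the 3 values {6, 7, 8}; by pigeonhole those values go to them, so strike 6, 7, 8 from t₃, t₄.
t₃ has just one choice, so t₃ = 2.
That leaves t₄ = 3.
No further eliminations apply; t₅ can still be any of 6, 7, 8.

6, 7, 8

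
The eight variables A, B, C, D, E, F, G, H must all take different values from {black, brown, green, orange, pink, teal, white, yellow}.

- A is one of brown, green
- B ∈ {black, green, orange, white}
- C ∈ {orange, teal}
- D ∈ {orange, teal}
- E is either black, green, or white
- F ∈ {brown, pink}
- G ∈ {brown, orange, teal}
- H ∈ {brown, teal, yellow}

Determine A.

The 8 variables draw from only 8 values {black, brown, green, orange, pink, teal, white, yellow}, so each is used; only F can be pink, hence F = pink.
Among the 7 still-open variables, yellow fits only H (and all 7 values in {black, brown, green, orange, teal, white, yellow} must be used), so H = yellow.
The 2 variables C and D are confined to {orange, teal}, which locks those values in; drop them from B, G.
That leaves G = brown. Strike brown from A.
So A = green.

green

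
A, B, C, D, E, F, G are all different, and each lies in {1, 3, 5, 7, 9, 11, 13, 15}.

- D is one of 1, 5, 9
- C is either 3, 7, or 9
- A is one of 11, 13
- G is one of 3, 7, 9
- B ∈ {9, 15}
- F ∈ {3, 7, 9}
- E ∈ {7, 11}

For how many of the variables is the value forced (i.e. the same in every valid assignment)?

3

The 3 variables C, F, G are confined to {3, 7, 9}, which locks those values in; drop them from B, D, E.
That leaves B = 15.
E's domain is down to {11}, so E = 11. So A can't be 11.
A has just one choice, so A = 13.
Determined: A=13, B=15, E=11. The other variables each still have more than one consistent value. That makes 3.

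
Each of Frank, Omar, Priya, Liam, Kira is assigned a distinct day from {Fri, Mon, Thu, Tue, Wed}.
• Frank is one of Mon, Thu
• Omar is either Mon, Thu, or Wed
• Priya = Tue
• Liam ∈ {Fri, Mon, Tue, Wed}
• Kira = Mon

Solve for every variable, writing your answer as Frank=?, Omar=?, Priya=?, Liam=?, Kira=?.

Priya must be Tue (only option left). Strike Tue from Liam.
Kira must be Mon (only option left). So Frank, Omar, Liam can't be Mon.
Frank's domain is down to {Thu}, so Frank = Thu. So Omar can't be Thu.
Omar's domain is down to {Wed}, so Omar = Wed. So Liam can't be Wed.
Liam must be Fri (only option left).

Frank=Thu, Omar=Wed, Priya=Tue, Liam=Fri, Kira=Mon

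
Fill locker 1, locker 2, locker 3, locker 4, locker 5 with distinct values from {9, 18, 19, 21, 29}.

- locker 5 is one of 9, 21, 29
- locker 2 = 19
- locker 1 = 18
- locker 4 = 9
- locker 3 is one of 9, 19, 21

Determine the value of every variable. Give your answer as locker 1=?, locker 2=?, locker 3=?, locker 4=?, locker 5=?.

locker 1=18, locker 2=19, locker 3=21, locker 4=9, locker 5=29

locker 1's domain is down to {18}, so locker 1 = 18.
locker 2 has just one choice, so locker 2 = 19. Eliminate 19 elsewhere: locker 3.
locker 4 has just one choice, so locker 4 = 9. Remove 9 from locker 3, locker 5.
locker 3 has just one choice, so locker 3 = 21. Strike 21 from locker 5.
locker 5 has just one choice, so locker 5 = 29.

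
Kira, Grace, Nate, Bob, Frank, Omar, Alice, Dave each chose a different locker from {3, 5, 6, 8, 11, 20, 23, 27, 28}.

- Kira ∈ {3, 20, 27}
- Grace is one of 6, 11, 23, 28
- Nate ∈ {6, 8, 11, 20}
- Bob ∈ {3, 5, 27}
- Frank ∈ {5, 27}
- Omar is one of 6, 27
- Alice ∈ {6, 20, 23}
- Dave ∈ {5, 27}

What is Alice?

23

The 2 variables Frank and Dave are confined to {5, 27}, which locks those values in; drop them from Kira, Bob, Omar.
Bob must be 3 (only option left). Remove 3 from Kira.
Omar's domain is down to {6}, so Omar = 6. Remove 6 from Grace, Nate, Alice.
That leaves Kira = 20. Strike 20 from Nate, Alice.
So Alice = 23.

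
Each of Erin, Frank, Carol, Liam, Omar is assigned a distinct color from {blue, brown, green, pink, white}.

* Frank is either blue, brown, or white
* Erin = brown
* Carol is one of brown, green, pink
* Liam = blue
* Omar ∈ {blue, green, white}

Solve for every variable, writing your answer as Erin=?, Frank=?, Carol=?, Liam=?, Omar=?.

Erin=brown, Frank=white, Carol=pink, Liam=blue, Omar=green

Erin's domain is down to {brown}, so Erin = brown. Eliminate brown elsewhere: Frank, Carol.
Liam's domain is down to {blue}, so Liam = blue. Strike blue from Frank, Omar.
That leaves Frank = white. So Omar can't be white.
Omar's domain is down to {green}, so Omar = green. Eliminate green elsewhere: Carol.
Carol must be pink (only option left).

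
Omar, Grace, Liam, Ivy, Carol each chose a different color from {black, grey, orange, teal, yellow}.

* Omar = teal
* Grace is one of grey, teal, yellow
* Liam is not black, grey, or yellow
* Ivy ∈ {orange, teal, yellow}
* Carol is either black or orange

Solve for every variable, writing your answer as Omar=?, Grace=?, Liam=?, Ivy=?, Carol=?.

Omar=teal, Grace=grey, Liam=orange, Ivy=yellow, Carol=black

Omar must be teal (only option left). Remove teal from Grace, Liam, Ivy.
Liam must be orange (only option left). So Ivy, Carol can't be orange.
Ivy's domain is down to {yellow}, so Ivy = yellow. Strike yellow from Grace.
Carol must be black (only option left).
Grace's domain is down to {grey}, so Grace = grey.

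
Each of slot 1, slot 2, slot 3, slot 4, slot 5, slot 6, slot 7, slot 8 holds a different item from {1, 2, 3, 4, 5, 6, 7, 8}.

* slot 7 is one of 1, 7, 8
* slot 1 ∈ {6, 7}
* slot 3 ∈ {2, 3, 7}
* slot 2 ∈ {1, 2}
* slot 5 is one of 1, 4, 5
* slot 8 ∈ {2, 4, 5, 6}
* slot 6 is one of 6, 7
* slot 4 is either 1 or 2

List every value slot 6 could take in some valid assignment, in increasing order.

The 8 variables draw from only 8 values {1, 2, 3, 4, 5, 6, 7, 8}, so each is used; only slot 3 can be 3, hence slot 3 = 3.
Among the 7 still-open variables, 8 fits only slot 7 (and all 7 values in {1, 2, 4, 5, 6, 7, 8} must be used), so slot 7 = 8.
The 2 variables slot 1 and slot 6 are confined to {6, 7}, which locks those values in; drop them from slot 8.
The 2 variables slot 2 and slot 4 are confined to {1, 2}, which locks those values in; drop them from slot 5, slot 8.
No further eliminations apply; slot 6 can still be any of 6, 7.

6, 7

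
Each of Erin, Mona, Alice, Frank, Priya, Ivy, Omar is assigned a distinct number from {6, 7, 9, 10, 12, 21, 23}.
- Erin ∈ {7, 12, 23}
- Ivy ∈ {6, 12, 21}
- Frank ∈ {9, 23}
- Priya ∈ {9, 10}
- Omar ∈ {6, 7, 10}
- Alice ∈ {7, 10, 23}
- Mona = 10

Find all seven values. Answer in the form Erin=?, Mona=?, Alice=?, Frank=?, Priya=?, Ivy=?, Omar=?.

Mona must be 10 (only option left). So Alice, Priya, Omar can't be 10.
Priya's domain is down to {9}, so Priya = 9. Eliminate 9 elsewhere: Frank.
Frank must be 23 (only option left). Strike 23 from Erin, Alice.
Alice's domain is down to {7}, so Alice = 7. So Erin, Omar can't be 7.
Omar must be 6 (only option left). Remove 6 from Ivy.
Erin has just one choice, so Erin = 12. Eliminate 12 elsewhere: Ivy.
Ivy has just one choice, so Ivy = 21.

Erin=12, Mona=10, Alice=7, Frank=23, Priya=9, Ivy=21, Omar=6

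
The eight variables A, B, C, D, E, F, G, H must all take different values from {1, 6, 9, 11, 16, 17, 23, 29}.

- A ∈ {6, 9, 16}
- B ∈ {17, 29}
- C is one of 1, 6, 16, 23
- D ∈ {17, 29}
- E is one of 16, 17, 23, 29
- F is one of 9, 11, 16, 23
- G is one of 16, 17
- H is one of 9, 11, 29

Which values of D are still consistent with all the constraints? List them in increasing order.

17, 29

The 8 variables together cover exactly {1, 6, 9, 11, 16, 17, 23, 29} — 8 values for 8 variables — and 1 appears only in C's list, so C = 1.
The 7 still-open variables draw from only 7 values {6, 9, 11, 16, 17, 23, 29}, so each is used; only A can be 6, hence A = 6.
The 2 variables B and D are confined to {17, 29}, which locks those values in; drop them from E, G, H.
G's domain is down to {16}, so G = 16. Eliminate 16 elsewhere: E, F.
E has just one choice, so E = 23. Remove 23 from F.
No further eliminations apply; D can still be any of 17, 29.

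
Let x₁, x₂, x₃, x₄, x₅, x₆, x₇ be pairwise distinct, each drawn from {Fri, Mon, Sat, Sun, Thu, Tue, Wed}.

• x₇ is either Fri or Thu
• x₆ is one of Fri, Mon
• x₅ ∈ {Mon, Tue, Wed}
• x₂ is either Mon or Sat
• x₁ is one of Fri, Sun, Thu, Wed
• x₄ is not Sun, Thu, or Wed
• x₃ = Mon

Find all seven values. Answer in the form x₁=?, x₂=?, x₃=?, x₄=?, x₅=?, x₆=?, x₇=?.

x₃'s domain is down to {Mon}, so x₃ = Mon. So x₂, x₄, x₅, x₆ can't be Mon.
x₆ has just one choice, so x₆ = Fri. Remove Fri from x₁, x₄, x₇.
x₇ has just one choice, so x₇ = Thu. Eliminate Thu elsewhere: x₁.
x₂ must be Sat (only option left). Eliminate Sat elsewhere: x₄.
x₄ has just one choice, so x₄ = Tue. Remove Tue from x₅.
x₅ must be Wed (only option left). So x₁ can't be Wed.
x₁ has just one choice, so x₁ = Sun.

x₁=Sun, x₂=Sat, x₃=Mon, x₄=Tue, x₅=Wed, x₆=Fri, x₇=Thu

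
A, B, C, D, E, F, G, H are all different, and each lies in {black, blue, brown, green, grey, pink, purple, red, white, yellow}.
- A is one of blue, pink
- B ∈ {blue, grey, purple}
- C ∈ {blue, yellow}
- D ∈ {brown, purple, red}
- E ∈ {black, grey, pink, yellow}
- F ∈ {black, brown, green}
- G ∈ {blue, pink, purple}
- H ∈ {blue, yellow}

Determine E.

The 2 variables C and H are confined to {blue, yellow}, which locks those values in; drop them from A, B, E, G.
That leaves A = pink. Strike pink from E, G.
G has just one choice, so G = purple. So B, D can't be purple.
B must be grey (only option left). Remove grey from E.
So E = black.

black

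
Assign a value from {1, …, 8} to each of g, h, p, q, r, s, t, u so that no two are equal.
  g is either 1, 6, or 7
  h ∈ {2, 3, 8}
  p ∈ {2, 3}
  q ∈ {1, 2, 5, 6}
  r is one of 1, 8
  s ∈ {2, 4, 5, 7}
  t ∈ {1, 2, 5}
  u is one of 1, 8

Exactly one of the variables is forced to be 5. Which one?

t

The 8 variables draw from only 8 values {1, 2, 3, 4, 5, 6, 7, 8}, so each is used; only s can be 4, hence s = 4.
The 7 still-open variables draw from only 7 values {1, 2, 3, 5, 6, 7, 8}, so each is used; only g can be 7, hence g = 7.
The 6 still-open variables draw from only 6 values {1, 2, 3, 5, 6, 8}, so each is used; only q can be 6, hence q = 6.
Among the 5 still-open variables, 5 fits only t (and all 5 values in {1, 2, 3, 5, 8} must be used), so t = 5.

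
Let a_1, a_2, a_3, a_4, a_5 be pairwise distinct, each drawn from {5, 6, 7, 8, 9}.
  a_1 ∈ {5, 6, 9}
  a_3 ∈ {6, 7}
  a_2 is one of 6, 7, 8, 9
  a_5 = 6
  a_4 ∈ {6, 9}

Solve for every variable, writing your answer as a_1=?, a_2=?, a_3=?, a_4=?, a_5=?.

a_1=5, a_2=8, a_3=7, a_4=9, a_5=6

a_5 has just one choice, so a_5 = 6. Remove 6 from a_1, a_2, a_3, a_4.
a_3 must be 7 (only option left). Strike 7 from a_2.
That leaves a_4 = 9. Eliminate 9 elsewhere: a_1, a_2.
a_1 has just one choice, so a_1 = 5.
a_2 must be 8 (only option left).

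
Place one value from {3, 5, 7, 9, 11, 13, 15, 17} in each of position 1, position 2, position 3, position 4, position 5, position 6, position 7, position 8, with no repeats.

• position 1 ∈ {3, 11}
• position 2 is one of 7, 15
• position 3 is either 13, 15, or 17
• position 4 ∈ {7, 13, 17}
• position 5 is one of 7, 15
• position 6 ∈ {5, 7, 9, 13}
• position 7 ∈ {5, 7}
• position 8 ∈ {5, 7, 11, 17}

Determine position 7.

5

Among the 8 variables, 3 fits only position 1 (and all 8 values in {3, 5, 7, 9, 11, 13, 15, 17} must be used), so position 1 = 3.
The 7 still-open variables together cover exactly {5, 7, 9, 11, 13, 15, 17} — 7 values for 7 variables — and 9 appears only in position 6's list, so position 6 = 9.
The 6 still-open variables together cover exactly {5, 7, 11, 13, 15, 17} — 6 values for 6 variables — and 11 appears only in position 8's list, so position 8 = 11.
The 5 still-open variables together cover exactly {5, 7, 13, 15, 17} — 5 values for 5 variables — and 5 appears only in position 7's list, so position 7 = 5.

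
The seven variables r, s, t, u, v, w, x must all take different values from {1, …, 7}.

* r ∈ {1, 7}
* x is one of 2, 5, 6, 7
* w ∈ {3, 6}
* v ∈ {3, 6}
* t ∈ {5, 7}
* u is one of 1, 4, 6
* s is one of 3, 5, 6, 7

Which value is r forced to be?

1

Among the 7 variables, 2 fits only x (and all 7 values in {1, 2, 3, 4, 5, 6, 7} must be used), so x = 2.
The 6 still-open variables draw from only 6 values {1, 3, 4, 5, 6, 7}, so each is used; only u can be 4, hence u = 4.
The 5 still-open variables together cover exactly {1, 3, 5, 6, 7} — 5 values for 5 variables — and 1 appears only in r's list, so r = 1.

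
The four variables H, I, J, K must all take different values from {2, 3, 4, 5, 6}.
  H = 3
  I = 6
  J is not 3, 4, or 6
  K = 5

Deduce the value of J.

H has just one choice, so H = 3.
That leaves I = 6.
K must be 5 (only option left). Eliminate 5 elsewhere: J.
So J = 2.

2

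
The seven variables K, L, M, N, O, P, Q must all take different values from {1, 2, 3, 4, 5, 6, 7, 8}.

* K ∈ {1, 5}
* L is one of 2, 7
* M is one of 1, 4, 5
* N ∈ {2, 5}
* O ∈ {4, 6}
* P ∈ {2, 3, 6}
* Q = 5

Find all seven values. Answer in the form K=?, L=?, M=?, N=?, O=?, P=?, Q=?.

Q has just one choice, so Q = 5. Remove 5 from K, M, N.
K must be 1 (only option left). Remove 1 from M.
M must be 4 (only option left). Strike 4 from O.
That leaves N = 2. Strike 2 from L, P.
O must be 6 (only option left). Eliminate 6 elsewhere: P.
P has just one choice, so P = 3.
L's domain is down to {7}, so L = 7.

K=1, L=7, M=4, N=2, O=6, P=3, Q=5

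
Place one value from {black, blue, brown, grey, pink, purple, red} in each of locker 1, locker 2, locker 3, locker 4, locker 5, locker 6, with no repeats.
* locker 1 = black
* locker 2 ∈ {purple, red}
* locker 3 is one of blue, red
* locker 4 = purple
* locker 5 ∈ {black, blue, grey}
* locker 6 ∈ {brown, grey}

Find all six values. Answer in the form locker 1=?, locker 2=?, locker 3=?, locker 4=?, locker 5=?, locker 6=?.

locker 1's domain is down to {black}, so locker 1 = black. So locker 5 can't be black.
locker 4's domain is down to {purple}, so locker 4 = purple. Remove purple from locker 2.
locker 2 must be red (only option left). Remove red from locker 3.
That leaves locker 3 = blue. So locker 5 can't be blue.
locker 5's domain is down to {grey}, so locker 5 = grey. Remove grey from locker 6.
locker 6 must be brown (only option left).

locker 1=black, locker 2=red, locker 3=blue, locker 4=purple, locker 5=grey, locker 6=brown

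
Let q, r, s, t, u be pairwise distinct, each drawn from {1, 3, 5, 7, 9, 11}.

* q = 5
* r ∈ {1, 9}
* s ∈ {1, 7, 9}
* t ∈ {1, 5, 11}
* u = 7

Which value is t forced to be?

11

q must be 5 (only option left). So t can't be 5.
u must be 7 (only option left). Eliminate 7 elsewhere: s.
Among the 3 still-open variables, 11 fits only t (and all 3 values in {1, 9, 11} must be used), so t = 11.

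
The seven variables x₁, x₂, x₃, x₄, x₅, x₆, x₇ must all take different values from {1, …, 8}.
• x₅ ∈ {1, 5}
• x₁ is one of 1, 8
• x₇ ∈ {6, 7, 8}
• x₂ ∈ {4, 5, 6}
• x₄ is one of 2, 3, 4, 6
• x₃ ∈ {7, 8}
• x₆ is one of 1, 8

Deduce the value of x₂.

4

x₁ and x₆ between them cover only {1, 8} — a naked pair. Remove those values from x₃, x₅, x₇.
x₃ has just one choice, so x₃ = 7. Remove 7 from x₇.
x₅ has just one choice, so x₅ = 5. So x₂ can't be 5.
x₇ has just one choice, so x₇ = 6. Strike 6 from x₂, x₄.
So x₂ = 4.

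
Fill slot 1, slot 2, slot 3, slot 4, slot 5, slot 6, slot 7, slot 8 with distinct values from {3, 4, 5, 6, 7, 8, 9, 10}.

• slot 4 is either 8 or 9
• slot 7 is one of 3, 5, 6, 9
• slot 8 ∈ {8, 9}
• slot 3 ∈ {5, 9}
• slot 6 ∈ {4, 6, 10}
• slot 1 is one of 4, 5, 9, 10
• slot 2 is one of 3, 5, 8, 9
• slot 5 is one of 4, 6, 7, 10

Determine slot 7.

6

The 8 variables together cover exactly {3, 4, 5, 6, 7, 8, 9, 10} — 8 values for 8 variables — and 7 appears only in slot 5's list, so slot 5 = 7.
slot 4 and slot 8 share exactly the 2 values {8, 9}; by pigeonhole those values go to them, so strike 8, 9 from slot 1, slot 2, slot 3, slot 7.
That leaves slot 3 = 5. So slot 1, slot 2, slot 7 can't be 5.
slot 2's domain is down to {3}, so slot 2 = 3. Eliminate 3 elsewhere: slot 7.
So slot 7 = 6.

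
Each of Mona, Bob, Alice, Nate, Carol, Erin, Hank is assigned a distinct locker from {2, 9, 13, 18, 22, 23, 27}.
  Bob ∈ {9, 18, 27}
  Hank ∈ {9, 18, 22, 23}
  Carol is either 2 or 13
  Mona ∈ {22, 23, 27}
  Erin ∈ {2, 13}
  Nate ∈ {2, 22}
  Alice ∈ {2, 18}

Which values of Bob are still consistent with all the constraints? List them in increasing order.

9, 27

Carol and Erin share exactly the 2 values {2, 13}; by pigeonhole those values go to them, so strike 2, 13 from Alice, Nate.
That leaves Alice = 18. Remove 18 from Bob, Hank.
That leaves Nate = 22. Remove 22 from Mona, Hank.
No further eliminations apply; Bob can still be any of 9, 27.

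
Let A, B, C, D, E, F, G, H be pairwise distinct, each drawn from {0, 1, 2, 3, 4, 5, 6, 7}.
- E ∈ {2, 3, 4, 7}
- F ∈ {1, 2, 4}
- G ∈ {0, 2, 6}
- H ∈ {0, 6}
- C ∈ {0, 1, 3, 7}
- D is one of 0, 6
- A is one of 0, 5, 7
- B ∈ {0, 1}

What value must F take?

4

The 8 variables draw from only 8 values {0, 1, 2, 3, 4, 5, 6, 7}, so each is used; only A can be 5, hence A = 5.
D and H share exactly the 2 values {0, 6}; by pigeonhole those values go to them, so strike 0, 6 from B, C, G.
B must be 1 (only option left). Strike 1 from C, F.
That leaves G = 2. Strike 2 from E, F.
So F = 4.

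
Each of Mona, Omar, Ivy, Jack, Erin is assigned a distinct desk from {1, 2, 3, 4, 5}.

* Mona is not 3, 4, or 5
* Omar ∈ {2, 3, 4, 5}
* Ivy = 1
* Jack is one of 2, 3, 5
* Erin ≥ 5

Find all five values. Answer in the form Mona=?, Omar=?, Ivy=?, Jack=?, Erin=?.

Ivy's domain is down to {1}, so Ivy = 1. Strike 1 from Mona.
Erin must be 5 (only option left). So Omar, Jack can't be 5.
Mona's domain is down to {2}, so Mona = 2. Eliminate 2 elsewhere: Omar, Jack.
Jack has just one choice, so Jack = 3. Remove 3 from Omar.
Omar has just one choice, so Omar = 4.

Mona=2, Omar=4, Ivy=1, Jack=3, Erin=5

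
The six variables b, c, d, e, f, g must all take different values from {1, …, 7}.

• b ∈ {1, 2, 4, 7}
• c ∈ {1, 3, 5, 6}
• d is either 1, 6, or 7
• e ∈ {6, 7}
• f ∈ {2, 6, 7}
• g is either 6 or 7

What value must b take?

e and g between them cover only {6, 7} — a naked pair. Remove those values from b, c, d, f.
That leaves d = 1. Remove 1 from b, c.
f must be 2 (only option left). Eliminate 2 elsewhere: b.
So b = 4.

4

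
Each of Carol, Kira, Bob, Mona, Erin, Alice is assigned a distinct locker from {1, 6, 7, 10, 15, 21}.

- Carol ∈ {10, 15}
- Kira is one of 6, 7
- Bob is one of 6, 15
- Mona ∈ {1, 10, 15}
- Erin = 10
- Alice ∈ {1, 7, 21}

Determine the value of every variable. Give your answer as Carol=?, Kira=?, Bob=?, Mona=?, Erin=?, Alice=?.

Erin's domain is down to {10}, so Erin = 10. Strike 10 from Carol, Mona.
Carol must be 15 (only option left). Eliminate 15 elsewhere: Bob, Mona.
That leaves Bob = 6. Remove 6 from Kira.
Mona must be 1 (only option left). Eliminate 1 elsewhere: Alice.
Kira's domain is down to {7}, so Kira = 7. Eliminate 7 elsewhere: Alice.
Alice must be 21 (only option left).

Carol=15, Kira=7, Bob=6, Mona=1, Erin=10, Alice=21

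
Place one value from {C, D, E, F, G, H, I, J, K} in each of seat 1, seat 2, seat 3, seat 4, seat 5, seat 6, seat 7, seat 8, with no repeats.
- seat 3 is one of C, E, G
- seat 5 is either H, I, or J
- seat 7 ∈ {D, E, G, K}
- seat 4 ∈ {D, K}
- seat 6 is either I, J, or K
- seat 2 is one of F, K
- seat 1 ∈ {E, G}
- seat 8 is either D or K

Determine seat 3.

seat 4 and seat 8 share exactly the 2 values {D, K}; by pigeonhole those values go to them, so strike D, K from seat 2, seat 6, seat 7.
That leaves seat 2 = F.
seat 1 and seat 7 share exactly the 2 values {E, G}; by pigeonhole those values go to them, so strike E, G from seat 3.
So seat 3 = C.

C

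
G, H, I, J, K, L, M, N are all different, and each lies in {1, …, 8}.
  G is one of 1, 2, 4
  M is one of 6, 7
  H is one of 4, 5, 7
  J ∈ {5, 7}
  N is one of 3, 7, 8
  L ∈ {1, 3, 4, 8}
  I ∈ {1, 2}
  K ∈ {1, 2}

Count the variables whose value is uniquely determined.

The 8 variables draw from only 8 values {1, 2, 3, 4, 5, 6, 7, 8}, so each is used; only M can be 6, hence M = 6.
The 2 variables I and K are confined to {1, 2}, which locks those values in; drop them from G, L.
G's domain is down to {4}, so G = 4. Strike 4 from H, L.
H and J between them cover only {5, 7} — a naked pair. Remove those values from N.
Determined: G=4, M=6. The other variables each still have more than one consistent value. That makes 2.

2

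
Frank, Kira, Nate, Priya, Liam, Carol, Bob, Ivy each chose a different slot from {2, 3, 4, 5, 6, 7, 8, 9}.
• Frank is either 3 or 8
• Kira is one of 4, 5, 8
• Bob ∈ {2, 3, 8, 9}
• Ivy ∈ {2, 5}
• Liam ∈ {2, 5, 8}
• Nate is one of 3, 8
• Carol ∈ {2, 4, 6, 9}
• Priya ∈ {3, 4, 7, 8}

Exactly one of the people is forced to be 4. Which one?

The 8 variables draw from only 8 values {2, 3, 4, 5, 6, 7, 8, 9}, so each is used; only Carol can be 6, hence Carol = 6.
The 7 still-open variables draw from only 7 values {2, 3, 4, 5, 7, 8, 9}, so each is used; only Priya can be 7, hence Priya = 7.
Among the 6 still-open variables, 4 fits only Kira (and all 6 values in {2, 3, 4, 5, 8, 9} must be used), so Kira = 4.

Kira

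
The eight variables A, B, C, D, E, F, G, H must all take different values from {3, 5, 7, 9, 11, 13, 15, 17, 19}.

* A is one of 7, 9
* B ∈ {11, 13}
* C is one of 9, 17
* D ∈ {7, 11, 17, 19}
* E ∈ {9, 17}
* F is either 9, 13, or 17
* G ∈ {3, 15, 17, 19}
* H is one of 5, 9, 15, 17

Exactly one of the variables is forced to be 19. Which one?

D

C and E share exactly the 2 values {9, 17}; by pigeonhole those values go to them, so strike 9, 17 from A, D, F, G, H.
A must be 7 (only option left). Strike 7 from D.
F's domain is down to {13}, so F = 13. Eliminate 13 elsewhere: B.
B has just one choice, so B = 11. Strike 11 from D.
So 19 goes to D.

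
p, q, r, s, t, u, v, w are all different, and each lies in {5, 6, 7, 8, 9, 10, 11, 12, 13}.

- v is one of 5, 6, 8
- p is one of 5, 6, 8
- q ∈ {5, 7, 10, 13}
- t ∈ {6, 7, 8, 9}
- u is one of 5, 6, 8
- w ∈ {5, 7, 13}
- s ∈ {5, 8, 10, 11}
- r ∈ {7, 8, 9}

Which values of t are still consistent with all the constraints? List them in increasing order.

7, 9

Among the 8 variables, 11 fits only s (and all 8 values in {5, 6, 7, 8, 9, 10, 11, 13} must be used), so s = 11.
The 7 still-open variables together cover exactly {5, 6, 7, 8, 9, 10, 13} — 7 values for 7 variables — and 10 appears only in q's list, so q = 10.
The 6 still-open variables draw from only 6 values {5, 6, 7, 8, 9, 13}, so each is used; only w can be 13, hence w = 13.
The 3 variables p, u, v are confined to {5, 6, 8}, which locks those values in; drop them from r, t.
No further eliminations apply; t can still be any of 7, 9.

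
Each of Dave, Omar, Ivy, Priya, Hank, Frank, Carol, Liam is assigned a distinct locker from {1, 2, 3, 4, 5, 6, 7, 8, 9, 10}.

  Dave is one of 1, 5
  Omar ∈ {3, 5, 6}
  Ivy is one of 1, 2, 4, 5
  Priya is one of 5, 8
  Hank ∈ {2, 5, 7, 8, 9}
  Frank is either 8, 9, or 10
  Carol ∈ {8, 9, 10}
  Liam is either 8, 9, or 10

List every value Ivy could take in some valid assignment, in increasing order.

Frank, Carol, Liam between them cover only {8, 9, 10} — a naked triple. Remove those values from Priya, Hank.
Priya's domain is down to {5}, so Priya = 5. Strike 5 from Dave, Omar, Ivy, Hank.
Dave must be 1 (only option left). So Ivy can't be 1.
No further eliminations apply; Ivy can still be any of 2, 4.

2, 4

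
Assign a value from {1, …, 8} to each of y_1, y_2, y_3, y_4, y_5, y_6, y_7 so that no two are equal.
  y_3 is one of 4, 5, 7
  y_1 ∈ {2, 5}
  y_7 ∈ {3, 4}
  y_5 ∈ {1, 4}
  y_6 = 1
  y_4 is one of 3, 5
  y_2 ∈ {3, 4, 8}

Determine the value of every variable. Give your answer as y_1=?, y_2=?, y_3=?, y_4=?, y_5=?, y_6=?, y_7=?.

y_6 must be 1 (only option left). Eliminate 1 elsewhere: y_5.
That leaves y_5 = 4. Strike 4 from y_2, y_3, y_7.
That leaves y_7 = 3. So y_2, y_4 can't be 3.
y_2 has just one choice, so y_2 = 8.
y_4 must be 5 (only option left). Strike 5 from y_1, y_3.
y_1 has just one choice, so y_1 = 2.
y_3 has just one choice, so y_3 = 7.

y_1=2, y_2=8, y_3=7, y_4=5, y_5=4, y_6=1, y_7=3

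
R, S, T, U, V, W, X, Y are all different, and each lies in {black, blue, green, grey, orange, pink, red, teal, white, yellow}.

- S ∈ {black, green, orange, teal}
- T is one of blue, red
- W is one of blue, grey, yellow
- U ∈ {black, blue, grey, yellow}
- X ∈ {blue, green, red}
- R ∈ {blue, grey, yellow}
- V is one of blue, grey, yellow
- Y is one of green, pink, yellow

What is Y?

pink

The 3 variables R, V, W are confined to {blue, grey, yellow}, which locks those values in; drop them from T, U, X, Y.
That leaves T = red. Eliminate red elsewhere: X.
U's domain is down to {black}, so U = black. Remove black from S.
X's domain is down to {green}, so X = green. Remove green from S, Y.
So Y = pink.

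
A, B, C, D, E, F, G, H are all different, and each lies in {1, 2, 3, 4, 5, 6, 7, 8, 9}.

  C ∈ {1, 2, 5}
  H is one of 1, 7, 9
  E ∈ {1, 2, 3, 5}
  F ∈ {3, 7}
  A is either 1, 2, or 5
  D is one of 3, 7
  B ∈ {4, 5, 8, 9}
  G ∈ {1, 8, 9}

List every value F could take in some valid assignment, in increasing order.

3, 7

The 8 variables draw from only 8 values {1, 2, 3, 4, 5, 7, 8, 9}, so each is used; only B can be 4, hence B = 4.
The 7 still-open variables together cover exactly {1, 2, 3, 5, 7, 8, 9} — 7 values for 7 variables — and 8 appears only in G's list, so G = 8.
The 6 still-open variables together cover exactly {1, 2, 3, 5, 7, 9} — 6 values for 6 variables — and 9 appears only in H's list, so H = 9.
The 2 variables D and F are confined to {3, 7}, which locks those values in; drop them from E.
No further eliminations apply; F can still be any of 3, 7.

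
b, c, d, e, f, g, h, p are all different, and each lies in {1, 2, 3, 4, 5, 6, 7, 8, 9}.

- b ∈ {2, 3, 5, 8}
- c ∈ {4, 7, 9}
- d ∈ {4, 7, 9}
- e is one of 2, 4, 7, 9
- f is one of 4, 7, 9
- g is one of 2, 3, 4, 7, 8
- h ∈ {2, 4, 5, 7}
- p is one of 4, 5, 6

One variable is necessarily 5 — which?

h

The 8 variables draw from only 8 values {2, 3, 4, 5, 6, 7, 8, 9}, so each is used; only p can be 6, hence p = 6.
c, d, f share exactly the 3 values {4, 7, 9}; by pigeonhole those values go to them, so strike 4, 7, 9 from e, g, h.
e's domain is down to {2}, so e = 2. So b, g, h can't be 2.
So 5 goes to h.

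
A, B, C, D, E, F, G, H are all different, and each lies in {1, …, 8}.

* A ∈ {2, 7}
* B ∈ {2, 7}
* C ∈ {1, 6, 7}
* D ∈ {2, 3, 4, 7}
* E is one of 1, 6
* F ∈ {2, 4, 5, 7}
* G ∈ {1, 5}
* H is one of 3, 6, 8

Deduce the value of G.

5

The 8 variables together cover exactly {1, 2, 3, 4, 5, 6, 7, 8} — 8 values for 8 variables — and 8 appears only in H's list, so H = 8.
The 7 still-open variables draw from only 7 values {1, 2, 3, 4, 5, 6, 7}, so each is used; only D can be 3, hence D = 3.
The 6 still-open variables together cover exactly {1, 2, 4, 5, 6, 7} — 6 values for 6 variables — and 4 appears only in F's list, so F = 4.
The 5 still-open variables draw from only 5 values {1, 2, 5, 6, 7}, so each is used; only G can be 5, hence G = 5.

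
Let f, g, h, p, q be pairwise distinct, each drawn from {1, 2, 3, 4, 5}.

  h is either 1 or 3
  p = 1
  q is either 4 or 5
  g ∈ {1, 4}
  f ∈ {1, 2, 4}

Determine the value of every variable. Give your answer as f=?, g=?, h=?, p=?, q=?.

p must be 1 (only option left). Remove 1 from f, g, h.
That leaves g = 4. So f, q can't be 4.
h's domain is down to {3}, so h = 3.
q has just one choice, so q = 5.
f must be 2 (only option left).

f=2, g=4, h=3, p=1, q=5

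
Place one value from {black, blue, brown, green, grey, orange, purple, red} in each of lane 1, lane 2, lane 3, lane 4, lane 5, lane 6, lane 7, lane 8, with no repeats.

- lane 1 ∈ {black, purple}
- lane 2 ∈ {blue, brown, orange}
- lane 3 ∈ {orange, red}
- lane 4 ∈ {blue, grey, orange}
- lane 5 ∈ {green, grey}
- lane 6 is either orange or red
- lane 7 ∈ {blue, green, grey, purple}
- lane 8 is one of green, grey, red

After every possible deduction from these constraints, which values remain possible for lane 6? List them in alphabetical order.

The 8 variables together cover exactly {black, blue, brown, green, grey, orange, purple, red} — 8 values for 8 variables — and black appears only in lane 1's list, so lane 1 = black.
The 7 still-open variables draw from only 7 values {blue, brown, green, grey, orange, purple, red}, so each is used; only lane 2 can be brown, hence lane 2 = brown.
The 6 still-open variables together cover exactly {blue, green, grey, orange, purple, red} — 6 values for 6 variables — and purple appears only in lane 7's list, so lane 7 = purple.
The 5 still-open variables together cover exactly {blue, green, grey, orange, red} — 5 values for 5 variables — and blue appears only in lane 4's list, so lane 4 = blue.
The 2 variables lane 3 and lane 6 are confined to {orange, red}, which locks those values in; drop them from lane 8.
No further eliminations apply; lane 6 can still be any of orange, red.

orange, red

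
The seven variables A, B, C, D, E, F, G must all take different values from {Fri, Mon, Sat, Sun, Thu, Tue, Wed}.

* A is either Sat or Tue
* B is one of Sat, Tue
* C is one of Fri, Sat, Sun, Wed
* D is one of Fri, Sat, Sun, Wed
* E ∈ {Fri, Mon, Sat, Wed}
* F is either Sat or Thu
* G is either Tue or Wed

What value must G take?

Wed

Among the 7 variables, Mon fits only E (and all 7 values in {Fri, Mon, Sat, Sun, Thu, Tue, Wed} must be used), so E = Mon.
The 6 still-open variables draw from only 6 values {Fri, Sat, Sun, Thu, Tue, Wed}, so each is used; only F can be Thu, hence F = Thu.
A and B share exactly the 2 values {Sat, Tue}; by pigeonhole those values go to them, so strike Sat, Tue from C, D, G.
So G = Wed.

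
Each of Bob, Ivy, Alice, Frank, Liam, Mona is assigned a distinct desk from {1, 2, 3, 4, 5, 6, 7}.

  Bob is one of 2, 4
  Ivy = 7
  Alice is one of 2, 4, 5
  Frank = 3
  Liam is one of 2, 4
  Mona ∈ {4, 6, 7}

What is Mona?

6

Ivy's domain is down to {7}, so Ivy = 7. Remove 7 from Mona.
That leaves Frank = 3.
The 4 still-open variables together cover exactly {2, 4, 5, 6} — 4 values for 4 variables — and 5 appears only in Alice's list, so Alice = 5.
The 3 still-open variables draw from only 3 values {2, 4, 6}, so each is used; only Mona can be 6, hence Mona = 6.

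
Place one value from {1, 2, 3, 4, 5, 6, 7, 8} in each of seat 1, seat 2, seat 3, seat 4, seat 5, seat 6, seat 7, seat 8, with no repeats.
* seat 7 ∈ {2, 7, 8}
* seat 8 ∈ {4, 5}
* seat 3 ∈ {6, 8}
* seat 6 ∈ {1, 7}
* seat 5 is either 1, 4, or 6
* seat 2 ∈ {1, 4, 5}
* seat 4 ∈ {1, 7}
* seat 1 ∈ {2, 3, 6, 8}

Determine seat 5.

The 8 variables draw from only 8 values {1, 2, 3, 4, 5, 6, 7, 8}, so each is used; only seat 1 can be 3, hence seat 1 = 3.
The 7 still-open variables together cover exactly {1, 2, 4, 5, 6, 7, 8} — 7 values for 7 variables — and 2 appears only in seat 7's list, so seat 7 = 2.
The 6 still-open variables together cover exactly {1, 4, 5, 6, 7, 8} — 6 values for 6 variables — and 8 appears only in seat 3's list, so seat 3 = 8.
Among the 5 still-open variables, 6 fits only seat 5 (and all 5 values in {1, 4, 5, 6, 7} must be used), so seat 5 = 6.

6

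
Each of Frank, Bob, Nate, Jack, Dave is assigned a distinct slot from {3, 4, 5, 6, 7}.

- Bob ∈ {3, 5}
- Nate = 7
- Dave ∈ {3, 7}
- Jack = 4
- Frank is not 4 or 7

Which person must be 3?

Dave

Nate must be 7 (only option left). Remove 7 from Dave.
So 3 goes to Dave.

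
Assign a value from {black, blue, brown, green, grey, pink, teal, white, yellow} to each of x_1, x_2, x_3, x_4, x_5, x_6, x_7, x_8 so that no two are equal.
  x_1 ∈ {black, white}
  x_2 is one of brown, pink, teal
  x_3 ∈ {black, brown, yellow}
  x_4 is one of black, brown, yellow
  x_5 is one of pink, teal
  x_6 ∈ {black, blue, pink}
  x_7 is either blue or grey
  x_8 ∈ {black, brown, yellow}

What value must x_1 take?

The 8 variables draw from only 8 values {black, blue, brown, grey, pink, teal, white, yellow}, so each is used; only x_7 can be grey, hence x_7 = grey.
The 7 still-open variables draw from only 7 values {black, blue, brown, pink, teal, white, yellow}, so each is used; only x_6 can be blue, hence x_6 = blue.
Among the 6 still-open variables, white fits only x_1 (and all 6 values in {black, brown, pink, teal, white, yellow} must be used), so x_1 = white.

white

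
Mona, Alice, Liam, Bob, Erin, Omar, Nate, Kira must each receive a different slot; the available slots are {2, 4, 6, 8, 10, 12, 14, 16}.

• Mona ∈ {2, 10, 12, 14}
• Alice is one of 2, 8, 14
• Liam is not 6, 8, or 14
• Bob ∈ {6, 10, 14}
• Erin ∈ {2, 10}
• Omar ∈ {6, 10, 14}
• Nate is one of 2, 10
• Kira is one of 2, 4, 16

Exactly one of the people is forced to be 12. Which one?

The 8 variables draw from only 8 values {2, 4, 6, 8, 10, 12, 14, 16}, so each is used; only Alice can be 8, hence Alice = 8.
The 2 variables Erin and Nate are confined to {2, 10}, which locks those values in; drop them from Mona, Liam, Bob, Omar, Kira.
Bob and Omar share exactly the 2 values {6, 14}; by pigeonhole those values go to them, so strike 6, 14 from Mona.
So 12 goes to Mona.

Mona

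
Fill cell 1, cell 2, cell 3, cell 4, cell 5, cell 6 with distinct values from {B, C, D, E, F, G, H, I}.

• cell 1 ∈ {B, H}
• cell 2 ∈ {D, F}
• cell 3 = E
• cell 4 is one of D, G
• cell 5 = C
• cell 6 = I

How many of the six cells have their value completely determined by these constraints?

cell 3 has just one choice, so cell 3 = E.
That leaves cell 5 = C.
That leaves cell 6 = I.
Determined: cell 3=E, cell 5=C, cell 6=I. The other cells each still have more than one consistent value. That makes 3.

3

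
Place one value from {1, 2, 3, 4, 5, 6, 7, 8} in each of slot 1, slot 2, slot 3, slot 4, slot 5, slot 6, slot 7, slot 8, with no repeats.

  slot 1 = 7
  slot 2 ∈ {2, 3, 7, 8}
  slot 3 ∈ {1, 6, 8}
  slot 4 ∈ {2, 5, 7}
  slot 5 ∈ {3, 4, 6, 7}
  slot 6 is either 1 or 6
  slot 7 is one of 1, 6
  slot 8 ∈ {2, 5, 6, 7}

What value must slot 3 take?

8

slot 1 has just one choice, so slot 1 = 7. Eliminate 7 elsewhere: slot 2, slot 4, slot 5, slot 8.
Among the 7 still-open variables, 4 fits only slot 5 (and all 7 values in {1, 2, 3, 4, 5, 6, 8} must be used), so slot 5 = 4.
The 6 still-open variables together cover exactly {1, 2, 3, 5, 6, 8} — 6 values for 6 variables — and 3 appears only in slot 2's list, so slot 2 = 3.
The 5 still-open variables together cover exactly {1, 2, 5, 6, 8} — 5 values for 5 variables — and 8 appears only in slot 3's list, so slot 3 = 8.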